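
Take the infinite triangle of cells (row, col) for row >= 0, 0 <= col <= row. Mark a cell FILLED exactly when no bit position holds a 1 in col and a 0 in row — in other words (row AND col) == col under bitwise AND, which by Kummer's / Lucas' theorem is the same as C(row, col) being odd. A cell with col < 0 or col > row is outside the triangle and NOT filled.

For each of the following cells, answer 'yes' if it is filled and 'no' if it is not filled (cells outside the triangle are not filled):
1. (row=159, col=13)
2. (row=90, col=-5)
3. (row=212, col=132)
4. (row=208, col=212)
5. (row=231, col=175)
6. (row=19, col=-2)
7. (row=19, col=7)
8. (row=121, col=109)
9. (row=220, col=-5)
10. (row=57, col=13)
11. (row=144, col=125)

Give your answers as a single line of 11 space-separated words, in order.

(159,13): row=0b10011111, col=0b1101, row AND col = 0b1101 = 13; 13 == 13 -> filled
(90,-5): col outside [0, 90] -> not filled
(212,132): row=0b11010100, col=0b10000100, row AND col = 0b10000100 = 132; 132 == 132 -> filled
(208,212): col outside [0, 208] -> not filled
(231,175): row=0b11100111, col=0b10101111, row AND col = 0b10100111 = 167; 167 != 175 -> empty
(19,-2): col outside [0, 19] -> not filled
(19,7): row=0b10011, col=0b111, row AND col = 0b11 = 3; 3 != 7 -> empty
(121,109): row=0b1111001, col=0b1101101, row AND col = 0b1101001 = 105; 105 != 109 -> empty
(220,-5): col outside [0, 220] -> not filled
(57,13): row=0b111001, col=0b1101, row AND col = 0b1001 = 9; 9 != 13 -> empty
(144,125): row=0b10010000, col=0b1111101, row AND col = 0b10000 = 16; 16 != 125 -> empty

Answer: yes no yes no no no no no no no no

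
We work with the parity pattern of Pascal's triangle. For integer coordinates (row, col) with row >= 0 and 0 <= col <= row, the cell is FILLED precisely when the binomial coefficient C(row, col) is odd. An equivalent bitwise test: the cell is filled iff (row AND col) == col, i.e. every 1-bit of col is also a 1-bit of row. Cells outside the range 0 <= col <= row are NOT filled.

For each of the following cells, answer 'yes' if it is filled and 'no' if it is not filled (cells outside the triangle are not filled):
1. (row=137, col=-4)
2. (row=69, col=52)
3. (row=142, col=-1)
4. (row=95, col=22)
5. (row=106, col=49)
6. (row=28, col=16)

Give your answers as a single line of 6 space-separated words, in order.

(137,-4): col outside [0, 137] -> not filled
(69,52): row=0b1000101, col=0b110100, row AND col = 0b100 = 4; 4 != 52 -> empty
(142,-1): col outside [0, 142] -> not filled
(95,22): row=0b1011111, col=0b10110, row AND col = 0b10110 = 22; 22 == 22 -> filled
(106,49): row=0b1101010, col=0b110001, row AND col = 0b100000 = 32; 32 != 49 -> empty
(28,16): row=0b11100, col=0b10000, row AND col = 0b10000 = 16; 16 == 16 -> filled

Answer: no no no yes no yes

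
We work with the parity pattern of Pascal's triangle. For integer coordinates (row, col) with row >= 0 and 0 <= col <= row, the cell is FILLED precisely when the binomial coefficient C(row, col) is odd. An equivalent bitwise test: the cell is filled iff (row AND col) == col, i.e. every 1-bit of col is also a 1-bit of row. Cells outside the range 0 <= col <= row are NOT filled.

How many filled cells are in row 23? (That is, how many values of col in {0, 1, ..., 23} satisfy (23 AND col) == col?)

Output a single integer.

Answer: 16

Derivation:
23 in binary = 10111
popcount(23) = number of 1-bits in 10111 = 4
A col c satisfies (23 AND c) == c iff every set bit of c is also set in 23; each of the 4 set bits of 23 can independently be on or off in c.
count = 2^4 = 16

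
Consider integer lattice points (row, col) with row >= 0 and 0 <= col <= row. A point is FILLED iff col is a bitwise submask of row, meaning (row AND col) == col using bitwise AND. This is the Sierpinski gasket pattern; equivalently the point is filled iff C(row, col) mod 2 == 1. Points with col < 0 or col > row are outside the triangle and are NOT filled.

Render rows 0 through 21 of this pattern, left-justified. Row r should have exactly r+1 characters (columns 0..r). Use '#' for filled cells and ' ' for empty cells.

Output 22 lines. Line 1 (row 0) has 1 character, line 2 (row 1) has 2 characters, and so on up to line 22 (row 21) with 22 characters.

Answer: #
##
# #
####
#   #
##  ##
# # # #
########
#       #
##      ##
# #     # #
####    ####
#   #   #   #
##  ##  ##  ##
# # # # # # # #
################
#               #
##              ##
# #             # #
####            ####
#   #           #   #
##  ##          ##  ##

Derivation:
r0=0: #
r1=1: ##
r2=10: # #
r3=11: ####
r4=100: #   #
r5=101: ##  ##
r6=110: # # # #
r7=111: ########
r8=1000: #       #
r9=1001: ##      ##
r10=1010: # #     # #
r11=1011: ####    ####
r12=1100: #   #   #   #
r13=1101: ##  ##  ##  ##
r14=1110: # # # # # # # #
r15=1111: ################
r16=10000: #               #
r17=10001: ##              ##
r18=10010: # #             # #
r19=10011: ####            ####
r20=10100: #   #           #   #
r21=10101: ##  ##          ##  ##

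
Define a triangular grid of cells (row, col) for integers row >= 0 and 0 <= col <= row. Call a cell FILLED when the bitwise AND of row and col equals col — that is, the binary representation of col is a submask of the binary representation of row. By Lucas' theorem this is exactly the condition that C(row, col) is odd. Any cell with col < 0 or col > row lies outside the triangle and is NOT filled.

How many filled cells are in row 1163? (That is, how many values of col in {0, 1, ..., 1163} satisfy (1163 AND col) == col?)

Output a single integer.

Answer: 32

Derivation:
1163 in binary = 10010001011
popcount(1163) = number of 1-bits in 10010001011 = 5
A col c satisfies (1163 AND c) == c iff every set bit of c is also set in 1163; each of the 5 set bits of 1163 can independently be on or off in c.
count = 2^5 = 32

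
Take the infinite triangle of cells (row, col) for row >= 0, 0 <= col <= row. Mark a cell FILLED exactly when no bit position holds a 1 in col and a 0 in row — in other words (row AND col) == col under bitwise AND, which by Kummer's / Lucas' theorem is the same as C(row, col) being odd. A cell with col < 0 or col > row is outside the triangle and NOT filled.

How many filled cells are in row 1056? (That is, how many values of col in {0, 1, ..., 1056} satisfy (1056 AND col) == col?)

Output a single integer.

Answer: 4

Derivation:
1056 in binary = 10000100000
popcount(1056) = number of 1-bits in 10000100000 = 2
A col c satisfies (1056 AND c) == c iff every set bit of c is also set in 1056; each of the 2 set bits of 1056 can independently be on or off in c.
count = 2^2 = 4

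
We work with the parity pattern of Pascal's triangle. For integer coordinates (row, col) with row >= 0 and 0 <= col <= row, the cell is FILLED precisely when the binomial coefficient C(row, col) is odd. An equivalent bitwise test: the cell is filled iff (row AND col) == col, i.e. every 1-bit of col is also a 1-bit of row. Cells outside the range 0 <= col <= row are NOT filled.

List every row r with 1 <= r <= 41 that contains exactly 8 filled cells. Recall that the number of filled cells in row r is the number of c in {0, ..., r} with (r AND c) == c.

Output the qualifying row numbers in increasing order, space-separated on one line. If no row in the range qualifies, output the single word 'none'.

Answer: 7 11 13 14 19 21 22 25 26 28 35 37 38 41

Derivation:
Row r has 2^popcount(r) filled cells, so we need popcount(r) = log2(8) = 3.
Scan r = 1..41 and keep those with exactly 3 one-bits:
r=1=1 popcount=1 -> skip
r=2=10 popcount=1 -> skip
r=3=11 popcount=2 -> skip
r=4=100 popcount=1 -> skip
r=5=101 popcount=2 -> skip
r=6=110 popcount=2 -> skip
r=7=111 popcount=3 -> KEEP
r=8=1000 popcount=1 -> skip
r=9=1001 popcount=2 -> skip
r=10=1010 popcount=2 -> skip
r=11=1011 popcount=3 -> KEEP
r=12=1100 popcount=2 -> skip
r=13=1101 popcount=3 -> KEEP
r=14=1110 popcount=3 -> KEEP
r=15=1111 popcount=4 -> skip
r=16=10000 popcount=1 -> skip
r=17=10001 popcount=2 -> skip
r=18=10010 popcount=2 -> skip
r=19=10011 popcount=3 -> KEEP
r=20=10100 popcount=2 -> skip
r=21=10101 popcount=3 -> KEEP
r=22=10110 popcount=3 -> KEEP
r=23=10111 popcount=4 -> skip
r=24=11000 popcount=2 -> skip
r=25=11001 popcount=3 -> KEEP
r=26=11010 popcount=3 -> KEEP
r=27=11011 popcount=4 -> skip
r=28=11100 popcount=3 -> KEEP
r=29=11101 popcount=4 -> skip
r=30=11110 popcount=4 -> skip
r=31=11111 popcount=5 -> skip
r=32=100000 popcount=1 -> skip
r=33=100001 popcount=2 -> skip
r=34=100010 popcount=2 -> skip
r=35=100011 popcount=3 -> KEEP
r=36=100100 popcount=2 -> skip
r=37=100101 popcount=3 -> KEEP
r=38=100110 popcount=3 -> KEEP
r=39=100111 popcount=4 -> skip
r=40=101000 popcount=2 -> skip
r=41=101001 popcount=3 -> KEEP
Kept rows: 7 11 13 14 19 21 22 25 26 28 35 37 38 41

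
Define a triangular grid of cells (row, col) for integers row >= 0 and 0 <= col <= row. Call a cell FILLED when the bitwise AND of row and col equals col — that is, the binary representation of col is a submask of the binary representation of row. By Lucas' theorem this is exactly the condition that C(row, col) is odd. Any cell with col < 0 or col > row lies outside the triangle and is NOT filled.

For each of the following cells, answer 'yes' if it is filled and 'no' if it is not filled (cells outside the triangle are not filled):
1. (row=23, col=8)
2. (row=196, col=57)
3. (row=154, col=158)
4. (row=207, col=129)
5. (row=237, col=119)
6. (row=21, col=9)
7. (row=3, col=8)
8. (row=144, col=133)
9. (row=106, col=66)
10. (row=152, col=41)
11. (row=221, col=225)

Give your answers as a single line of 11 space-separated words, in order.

(23,8): row=0b10111, col=0b1000, row AND col = 0b0 = 0; 0 != 8 -> empty
(196,57): row=0b11000100, col=0b111001, row AND col = 0b0 = 0; 0 != 57 -> empty
(154,158): col outside [0, 154] -> not filled
(207,129): row=0b11001111, col=0b10000001, row AND col = 0b10000001 = 129; 129 == 129 -> filled
(237,119): row=0b11101101, col=0b1110111, row AND col = 0b1100101 = 101; 101 != 119 -> empty
(21,9): row=0b10101, col=0b1001, row AND col = 0b1 = 1; 1 != 9 -> empty
(3,8): col outside [0, 3] -> not filled
(144,133): row=0b10010000, col=0b10000101, row AND col = 0b10000000 = 128; 128 != 133 -> empty
(106,66): row=0b1101010, col=0b1000010, row AND col = 0b1000010 = 66; 66 == 66 -> filled
(152,41): row=0b10011000, col=0b101001, row AND col = 0b1000 = 8; 8 != 41 -> empty
(221,225): col outside [0, 221] -> not filled

Answer: no no no yes no no no no yes no no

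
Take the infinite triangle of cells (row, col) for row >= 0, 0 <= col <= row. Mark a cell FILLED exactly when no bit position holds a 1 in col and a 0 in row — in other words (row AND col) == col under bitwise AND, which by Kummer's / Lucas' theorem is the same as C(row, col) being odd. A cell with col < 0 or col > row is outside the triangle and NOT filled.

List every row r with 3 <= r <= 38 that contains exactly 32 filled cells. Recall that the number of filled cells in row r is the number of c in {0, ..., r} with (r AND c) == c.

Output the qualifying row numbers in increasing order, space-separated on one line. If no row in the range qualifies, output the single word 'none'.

Row r has 2^popcount(r) filled cells, so we need popcount(r) = log2(32) = 5.
Scan r = 3..38 and keep those with exactly 5 one-bits:
r=3=11 popcount=2 -> skip
r=4=100 popcount=1 -> skip
r=5=101 popcount=2 -> skip
r=6=110 popcount=2 -> skip
r=7=111 popcount=3 -> skip
r=8=1000 popcount=1 -> skip
r=9=1001 popcount=2 -> skip
r=10=1010 popcount=2 -> skip
r=11=1011 popcount=3 -> skip
r=12=1100 popcount=2 -> skip
r=13=1101 popcount=3 -> skip
r=14=1110 popcount=3 -> skip
r=15=1111 popcount=4 -> skip
r=16=10000 popcount=1 -> skip
r=17=10001 popcount=2 -> skip
r=18=10010 popcount=2 -> skip
r=19=10011 popcount=3 -> skip
r=20=10100 popcount=2 -> skip
r=21=10101 popcount=3 -> skip
r=22=10110 popcount=3 -> skip
r=23=10111 popcount=4 -> skip
r=24=11000 popcount=2 -> skip
r=25=11001 popcount=3 -> skip
r=26=11010 popcount=3 -> skip
r=27=11011 popcount=4 -> skip
r=28=11100 popcount=3 -> skip
r=29=11101 popcount=4 -> skip
r=30=11110 popcount=4 -> skip
r=31=11111 popcount=5 -> KEEP
r=32=100000 popcount=1 -> skip
r=33=100001 popcount=2 -> skip
r=34=100010 popcount=2 -> skip
r=35=100011 popcount=3 -> skip
r=36=100100 popcount=2 -> skip
r=37=100101 popcount=3 -> skip
r=38=100110 popcount=3 -> skip
Kept rows: 31

Answer: 31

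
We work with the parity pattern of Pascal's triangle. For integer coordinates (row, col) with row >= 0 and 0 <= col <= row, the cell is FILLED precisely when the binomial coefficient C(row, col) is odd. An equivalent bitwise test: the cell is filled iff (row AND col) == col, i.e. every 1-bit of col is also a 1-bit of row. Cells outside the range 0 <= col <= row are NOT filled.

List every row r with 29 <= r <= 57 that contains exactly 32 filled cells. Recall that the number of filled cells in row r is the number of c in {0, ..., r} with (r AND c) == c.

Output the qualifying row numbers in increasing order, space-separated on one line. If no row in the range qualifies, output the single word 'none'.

Row r has 2^popcount(r) filled cells, so we need popcount(r) = log2(32) = 5.
Scan r = 29..57 and keep those with exactly 5 one-bits:
r=29=11101 popcount=4 -> skip
r=30=11110 popcount=4 -> skip
r=31=11111 popcount=5 -> KEEP
r=32=100000 popcount=1 -> skip
r=33=100001 popcount=2 -> skip
r=34=100010 popcount=2 -> skip
r=35=100011 popcount=3 -> skip
r=36=100100 popcount=2 -> skip
r=37=100101 popcount=3 -> skip
r=38=100110 popcount=3 -> skip
r=39=100111 popcount=4 -> skip
r=40=101000 popcount=2 -> skip
r=41=101001 popcount=3 -> skip
r=42=101010 popcount=3 -> skip
r=43=101011 popcount=4 -> skip
r=44=101100 popcount=3 -> skip
r=45=101101 popcount=4 -> skip
r=46=101110 popcount=4 -> skip
r=47=101111 popcount=5 -> KEEP
r=48=110000 popcount=2 -> skip
r=49=110001 popcount=3 -> skip
r=50=110010 popcount=3 -> skip
r=51=110011 popcount=4 -> skip
r=52=110100 popcount=3 -> skip
r=53=110101 popcount=4 -> skip
r=54=110110 popcount=4 -> skip
r=55=110111 popcount=5 -> KEEP
r=56=111000 popcount=3 -> skip
r=57=111001 popcount=4 -> skip
Kept rows: 31 47 55

Answer: 31 47 55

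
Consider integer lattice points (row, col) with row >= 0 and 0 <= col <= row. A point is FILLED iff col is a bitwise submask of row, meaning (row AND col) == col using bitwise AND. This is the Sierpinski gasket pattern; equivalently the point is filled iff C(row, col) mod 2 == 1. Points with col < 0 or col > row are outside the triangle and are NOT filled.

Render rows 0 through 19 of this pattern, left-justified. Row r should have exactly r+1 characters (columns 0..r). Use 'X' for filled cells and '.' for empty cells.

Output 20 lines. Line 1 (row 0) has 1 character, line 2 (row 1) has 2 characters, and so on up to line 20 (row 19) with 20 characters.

Answer: X
XX
X.X
XXXX
X...X
XX..XX
X.X.X.X
XXXXXXXX
X.......X
XX......XX
X.X.....X.X
XXXX....XXXX
X...X...X...X
XX..XX..XX..XX
X.X.X.X.X.X.X.X
XXXXXXXXXXXXXXXX
X...............X
XX..............XX
X.X.............X.X
XXXX............XXXX

Derivation:
r0=0: X
r1=1: XX
r2=10: X.X
r3=11: XXXX
r4=100: X...X
r5=101: XX..XX
r6=110: X.X.X.X
r7=111: XXXXXXXX
r8=1000: X.......X
r9=1001: XX......XX
r10=1010: X.X.....X.X
r11=1011: XXXX....XXXX
r12=1100: X...X...X...X
r13=1101: XX..XX..XX..XX
r14=1110: X.X.X.X.X.X.X.X
r15=1111: XXXXXXXXXXXXXXXX
r16=10000: X...............X
r17=10001: XX..............XX
r18=10010: X.X.............X.X
r19=10011: XXXX............XXXX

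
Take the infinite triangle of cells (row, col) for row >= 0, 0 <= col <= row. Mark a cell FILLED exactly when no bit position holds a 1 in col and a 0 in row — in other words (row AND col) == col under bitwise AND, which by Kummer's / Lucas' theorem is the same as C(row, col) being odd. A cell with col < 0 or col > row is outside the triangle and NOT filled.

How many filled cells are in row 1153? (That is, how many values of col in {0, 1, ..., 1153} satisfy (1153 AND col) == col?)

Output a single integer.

1153 in binary = 10010000001
popcount(1153) = number of 1-bits in 10010000001 = 3
A col c satisfies (1153 AND c) == c iff every set bit of c is also set in 1153; each of the 3 set bits of 1153 can independently be on or off in c.
count = 2^3 = 8

Answer: 8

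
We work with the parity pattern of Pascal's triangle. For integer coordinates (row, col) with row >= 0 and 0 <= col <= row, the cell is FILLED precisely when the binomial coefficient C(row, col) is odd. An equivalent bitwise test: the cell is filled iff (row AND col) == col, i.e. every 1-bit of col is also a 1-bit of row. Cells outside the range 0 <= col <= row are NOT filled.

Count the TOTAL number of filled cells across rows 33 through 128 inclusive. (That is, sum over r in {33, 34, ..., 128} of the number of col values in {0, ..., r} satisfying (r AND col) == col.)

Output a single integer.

r33=100001 pc2: +4 =4
r34=100010 pc2: +4 =8
r35=100011 pc3: +8 =16
r36=100100 pc2: +4 =20
r37=100101 pc3: +8 =28
r38=100110 pc3: +8 =36
r39=100111 pc4: +16 =52
r40=101000 pc2: +4 =56
r41=101001 pc3: +8 =64
r42=101010 pc3: +8 =72
r43=101011 pc4: +16 =88
r44=101100 pc3: +8 =96
r45=101101 pc4: +16 =112
r46=101110 pc4: +16 =128
r47=101111 pc5: +32 =160
r48=110000 pc2: +4 =164
r49=110001 pc3: +8 =172
r50=110010 pc3: +8 =180
r51=110011 pc4: +16 =196
r52=110100 pc3: +8 =204
r53=110101 pc4: +16 =220
r54=110110 pc4: +16 =236
r55=110111 pc5: +32 =268
r56=111000 pc3: +8 =276
r57=111001 pc4: +16 =292
r58=111010 pc4: +16 =308
r59=111011 pc5: +32 =340
r60=111100 pc4: +16 =356
r61=111101 pc5: +32 =388
r62=111110 pc5: +32 =420
r63=111111 pc6: +64 =484
r64=1000000 pc1: +2 =486
r65=1000001 pc2: +4 =490
r66=1000010 pc2: +4 =494
r67=1000011 pc3: +8 =502
r68=1000100 pc2: +4 =506
r69=1000101 pc3: +8 =514
r70=1000110 pc3: +8 =522
r71=1000111 pc4: +16 =538
r72=1001000 pc2: +4 =542
r73=1001001 pc3: +8 =550
r74=1001010 pc3: +8 =558
r75=1001011 pc4: +16 =574
r76=1001100 pc3: +8 =582
r77=1001101 pc4: +16 =598
r78=1001110 pc4: +16 =614
r79=1001111 pc5: +32 =646
r80=1010000 pc2: +4 =650
r81=1010001 pc3: +8 =658
r82=1010010 pc3: +8 =666
r83=1010011 pc4: +16 =682
r84=1010100 pc3: +8 =690
r85=1010101 pc4: +16 =706
r86=1010110 pc4: +16 =722
r87=1010111 pc5: +32 =754
r88=1011000 pc3: +8 =762
r89=1011001 pc4: +16 =778
r90=1011010 pc4: +16 =794
r91=1011011 pc5: +32 =826
r92=1011100 pc4: +16 =842
r93=1011101 pc5: +32 =874
r94=1011110 pc5: +32 =906
r95=1011111 pc6: +64 =970
r96=1100000 pc2: +4 =974
r97=1100001 pc3: +8 =982
r98=1100010 pc3: +8 =990
r99=1100011 pc4: +16 =1006
r100=1100100 pc3: +8 =1014
r101=1100101 pc4: +16 =1030
r102=1100110 pc4: +16 =1046
r103=1100111 pc5: +32 =1078
r104=1101000 pc3: +8 =1086
r105=1101001 pc4: +16 =1102
r106=1101010 pc4: +16 =1118
r107=1101011 pc5: +32 =1150
r108=1101100 pc4: +16 =1166
r109=1101101 pc5: +32 =1198
r110=1101110 pc5: +32 =1230
r111=1101111 pc6: +64 =1294
r112=1110000 pc3: +8 =1302
r113=1110001 pc4: +16 =1318
r114=1110010 pc4: +16 =1334
r115=1110011 pc5: +32 =1366
r116=1110100 pc4: +16 =1382
r117=1110101 pc5: +32 =1414
r118=1110110 pc5: +32 =1446
r119=1110111 pc6: +64 =1510
r120=1111000 pc4: +16 =1526
r121=1111001 pc5: +32 =1558
r122=1111010 pc5: +32 =1590
r123=1111011 pc6: +64 =1654
r124=1111100 pc5: +32 =1686
r125=1111101 pc6: +64 =1750
r126=1111110 pc6: +64 =1814
r127=1111111 pc7: +128 =1942
r128=10000000 pc1: +2 =1944

Answer: 1944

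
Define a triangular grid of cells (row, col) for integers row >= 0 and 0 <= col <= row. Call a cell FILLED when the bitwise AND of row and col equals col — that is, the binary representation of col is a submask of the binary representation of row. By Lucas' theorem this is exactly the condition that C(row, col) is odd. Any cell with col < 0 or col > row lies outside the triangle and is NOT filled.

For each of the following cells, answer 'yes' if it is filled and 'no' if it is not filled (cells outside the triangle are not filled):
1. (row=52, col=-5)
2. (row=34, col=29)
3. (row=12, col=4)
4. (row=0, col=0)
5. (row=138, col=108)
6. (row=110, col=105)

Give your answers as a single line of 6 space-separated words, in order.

(52,-5): col outside [0, 52] -> not filled
(34,29): row=0b100010, col=0b11101, row AND col = 0b0 = 0; 0 != 29 -> empty
(12,4): row=0b1100, col=0b100, row AND col = 0b100 = 4; 4 == 4 -> filled
(0,0): row=0b0, col=0b0, row AND col = 0b0 = 0; 0 == 0 -> filled
(138,108): row=0b10001010, col=0b1101100, row AND col = 0b1000 = 8; 8 != 108 -> empty
(110,105): row=0b1101110, col=0b1101001, row AND col = 0b1101000 = 104; 104 != 105 -> empty

Answer: no no yes yes no no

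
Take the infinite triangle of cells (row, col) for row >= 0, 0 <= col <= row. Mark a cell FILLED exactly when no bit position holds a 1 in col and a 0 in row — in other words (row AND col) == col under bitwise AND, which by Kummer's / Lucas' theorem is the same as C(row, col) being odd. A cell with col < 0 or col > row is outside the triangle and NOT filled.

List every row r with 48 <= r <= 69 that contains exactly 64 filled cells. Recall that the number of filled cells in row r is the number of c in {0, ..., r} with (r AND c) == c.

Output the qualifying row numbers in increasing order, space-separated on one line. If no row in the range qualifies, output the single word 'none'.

Row r has 2^popcount(r) filled cells, so we need popcount(r) = log2(64) = 6.
Scan r = 48..69 and keep those with exactly 6 one-bits:
r=48=110000 popcount=2 -> skip
r=49=110001 popcount=3 -> skip
r=50=110010 popcount=3 -> skip
r=51=110011 popcount=4 -> skip
r=52=110100 popcount=3 -> skip
r=53=110101 popcount=4 -> skip
r=54=110110 popcount=4 -> skip
r=55=110111 popcount=5 -> skip
r=56=111000 popcount=3 -> skip
r=57=111001 popcount=4 -> skip
r=58=111010 popcount=4 -> skip
r=59=111011 popcount=5 -> skip
r=60=111100 popcount=4 -> skip
r=61=111101 popcount=5 -> skip
r=62=111110 popcount=5 -> skip
r=63=111111 popcount=6 -> KEEP
r=64=1000000 popcount=1 -> skip
r=65=1000001 popcount=2 -> skip
r=66=1000010 popcount=2 -> skip
r=67=1000011 popcount=3 -> skip
r=68=1000100 popcount=2 -> skip
r=69=1000101 popcount=3 -> skip
Kept rows: 63

Answer: 63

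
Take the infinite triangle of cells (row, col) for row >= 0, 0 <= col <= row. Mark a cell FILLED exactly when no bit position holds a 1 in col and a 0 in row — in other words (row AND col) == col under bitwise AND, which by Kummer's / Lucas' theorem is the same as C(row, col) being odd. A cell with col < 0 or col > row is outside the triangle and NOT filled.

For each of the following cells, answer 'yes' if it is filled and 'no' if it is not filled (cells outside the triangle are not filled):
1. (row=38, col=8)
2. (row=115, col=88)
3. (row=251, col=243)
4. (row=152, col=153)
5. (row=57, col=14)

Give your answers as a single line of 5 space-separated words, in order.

Answer: no no yes no no

Derivation:
(38,8): row=0b100110, col=0b1000, row AND col = 0b0 = 0; 0 != 8 -> empty
(115,88): row=0b1110011, col=0b1011000, row AND col = 0b1010000 = 80; 80 != 88 -> empty
(251,243): row=0b11111011, col=0b11110011, row AND col = 0b11110011 = 243; 243 == 243 -> filled
(152,153): col outside [0, 152] -> not filled
(57,14): row=0b111001, col=0b1110, row AND col = 0b1000 = 8; 8 != 14 -> empty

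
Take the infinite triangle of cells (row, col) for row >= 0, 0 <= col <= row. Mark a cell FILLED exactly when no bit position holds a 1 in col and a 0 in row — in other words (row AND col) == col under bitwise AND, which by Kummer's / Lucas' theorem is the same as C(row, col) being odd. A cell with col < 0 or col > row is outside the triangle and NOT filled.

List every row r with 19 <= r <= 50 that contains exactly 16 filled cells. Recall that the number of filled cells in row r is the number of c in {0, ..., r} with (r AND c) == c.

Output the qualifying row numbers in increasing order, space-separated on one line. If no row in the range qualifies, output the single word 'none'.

Row r has 2^popcount(r) filled cells, so we need popcount(r) = log2(16) = 4.
Scan r = 19..50 and keep those with exactly 4 one-bits:
r=19=10011 popcount=3 -> skip
r=20=10100 popcount=2 -> skip
r=21=10101 popcount=3 -> skip
r=22=10110 popcount=3 -> skip
r=23=10111 popcount=4 -> KEEP
r=24=11000 popcount=2 -> skip
r=25=11001 popcount=3 -> skip
r=26=11010 popcount=3 -> skip
r=27=11011 popcount=4 -> KEEP
r=28=11100 popcount=3 -> skip
r=29=11101 popcount=4 -> KEEP
r=30=11110 popcount=4 -> KEEP
r=31=11111 popcount=5 -> skip
r=32=100000 popcount=1 -> skip
r=33=100001 popcount=2 -> skip
r=34=100010 popcount=2 -> skip
r=35=100011 popcount=3 -> skip
r=36=100100 popcount=2 -> skip
r=37=100101 popcount=3 -> skip
r=38=100110 popcount=3 -> skip
r=39=100111 popcount=4 -> KEEP
r=40=101000 popcount=2 -> skip
r=41=101001 popcount=3 -> skip
r=42=101010 popcount=3 -> skip
r=43=101011 popcount=4 -> KEEP
r=44=101100 popcount=3 -> skip
r=45=101101 popcount=4 -> KEEP
r=46=101110 popcount=4 -> KEEP
r=47=101111 popcount=5 -> skip
r=48=110000 popcount=2 -> skip
r=49=110001 popcount=3 -> skip
r=50=110010 popcount=3 -> skip
Kept rows: 23 27 29 30 39 43 45 46

Answer: 23 27 29 30 39 43 45 46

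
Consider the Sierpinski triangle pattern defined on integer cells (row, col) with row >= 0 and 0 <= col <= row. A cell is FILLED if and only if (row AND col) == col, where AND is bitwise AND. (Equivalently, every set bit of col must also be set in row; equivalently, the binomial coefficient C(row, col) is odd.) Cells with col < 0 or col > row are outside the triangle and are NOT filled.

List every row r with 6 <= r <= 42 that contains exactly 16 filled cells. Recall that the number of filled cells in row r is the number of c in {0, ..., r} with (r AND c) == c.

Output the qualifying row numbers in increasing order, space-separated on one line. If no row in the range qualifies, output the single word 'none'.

Answer: 15 23 27 29 30 39

Derivation:
Row r has 2^popcount(r) filled cells, so we need popcount(r) = log2(16) = 4.
Scan r = 6..42 and keep those with exactly 4 one-bits:
r=6=110 popcount=2 -> skip
r=7=111 popcount=3 -> skip
r=8=1000 popcount=1 -> skip
r=9=1001 popcount=2 -> skip
r=10=1010 popcount=2 -> skip
r=11=1011 popcount=3 -> skip
r=12=1100 popcount=2 -> skip
r=13=1101 popcount=3 -> skip
r=14=1110 popcount=3 -> skip
r=15=1111 popcount=4 -> KEEP
r=16=10000 popcount=1 -> skip
r=17=10001 popcount=2 -> skip
r=18=10010 popcount=2 -> skip
r=19=10011 popcount=3 -> skip
r=20=10100 popcount=2 -> skip
r=21=10101 popcount=3 -> skip
r=22=10110 popcount=3 -> skip
r=23=10111 popcount=4 -> KEEP
r=24=11000 popcount=2 -> skip
r=25=11001 popcount=3 -> skip
r=26=11010 popcount=3 -> skip
r=27=11011 popcount=4 -> KEEP
r=28=11100 popcount=3 -> skip
r=29=11101 popcount=4 -> KEEP
r=30=11110 popcount=4 -> KEEP
r=31=11111 popcount=5 -> skip
r=32=100000 popcount=1 -> skip
r=33=100001 popcount=2 -> skip
r=34=100010 popcount=2 -> skip
r=35=100011 popcount=3 -> skip
r=36=100100 popcount=2 -> skip
r=37=100101 popcount=3 -> skip
r=38=100110 popcount=3 -> skip
r=39=100111 popcount=4 -> KEEP
r=40=101000 popcount=2 -> skip
r=41=101001 popcount=3 -> skip
r=42=101010 popcount=3 -> skip
Kept rows: 15 23 27 29 30 39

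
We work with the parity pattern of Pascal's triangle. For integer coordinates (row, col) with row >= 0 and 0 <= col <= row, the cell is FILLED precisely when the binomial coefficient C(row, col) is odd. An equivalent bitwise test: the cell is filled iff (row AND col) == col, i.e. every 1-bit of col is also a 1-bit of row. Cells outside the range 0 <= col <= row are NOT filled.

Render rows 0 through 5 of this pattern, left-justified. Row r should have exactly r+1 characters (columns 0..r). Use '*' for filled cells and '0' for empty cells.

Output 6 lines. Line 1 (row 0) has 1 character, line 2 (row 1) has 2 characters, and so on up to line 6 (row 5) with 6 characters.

r0=0: *
r1=1: **
r2=10: *0*
r3=11: ****
r4=100: *000*
r5=101: **00**

Answer: *
**
*0*
****
*000*
**00**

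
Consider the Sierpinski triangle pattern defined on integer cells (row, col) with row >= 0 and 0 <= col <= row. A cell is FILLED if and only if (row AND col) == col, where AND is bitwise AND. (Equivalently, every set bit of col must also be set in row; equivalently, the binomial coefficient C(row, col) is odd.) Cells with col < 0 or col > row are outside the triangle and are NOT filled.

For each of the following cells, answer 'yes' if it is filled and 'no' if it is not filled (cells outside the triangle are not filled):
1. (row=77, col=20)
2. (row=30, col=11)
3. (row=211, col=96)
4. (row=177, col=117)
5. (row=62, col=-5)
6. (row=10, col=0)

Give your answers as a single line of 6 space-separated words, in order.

Answer: no no no no no yes

Derivation:
(77,20): row=0b1001101, col=0b10100, row AND col = 0b100 = 4; 4 != 20 -> empty
(30,11): row=0b11110, col=0b1011, row AND col = 0b1010 = 10; 10 != 11 -> empty
(211,96): row=0b11010011, col=0b1100000, row AND col = 0b1000000 = 64; 64 != 96 -> empty
(177,117): row=0b10110001, col=0b1110101, row AND col = 0b110001 = 49; 49 != 117 -> empty
(62,-5): col outside [0, 62] -> not filled
(10,0): row=0b1010, col=0b0, row AND col = 0b0 = 0; 0 == 0 -> filled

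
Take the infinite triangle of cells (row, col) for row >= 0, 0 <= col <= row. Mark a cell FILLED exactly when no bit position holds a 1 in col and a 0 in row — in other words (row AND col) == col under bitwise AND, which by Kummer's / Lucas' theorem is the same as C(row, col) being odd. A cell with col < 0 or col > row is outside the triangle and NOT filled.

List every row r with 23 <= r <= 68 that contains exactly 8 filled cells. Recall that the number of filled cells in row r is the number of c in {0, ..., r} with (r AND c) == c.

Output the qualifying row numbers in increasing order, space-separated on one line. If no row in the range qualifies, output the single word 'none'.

Answer: 25 26 28 35 37 38 41 42 44 49 50 52 56 67

Derivation:
Row r has 2^popcount(r) filled cells, so we need popcount(r) = log2(8) = 3.
Scan r = 23..68 and keep those with exactly 3 one-bits:
r=23=10111 popcount=4 -> skip
r=24=11000 popcount=2 -> skip
r=25=11001 popcount=3 -> KEEP
r=26=11010 popcount=3 -> KEEP
r=27=11011 popcount=4 -> skip
r=28=11100 popcount=3 -> KEEP
r=29=11101 popcount=4 -> skip
r=30=11110 popcount=4 -> skip
r=31=11111 popcount=5 -> skip
r=32=100000 popcount=1 -> skip
r=33=100001 popcount=2 -> skip
r=34=100010 popcount=2 -> skip
r=35=100011 popcount=3 -> KEEP
r=36=100100 popcount=2 -> skip
r=37=100101 popcount=3 -> KEEP
r=38=100110 popcount=3 -> KEEP
r=39=100111 popcount=4 -> skip
r=40=101000 popcount=2 -> skip
r=41=101001 popcount=3 -> KEEP
r=42=101010 popcount=3 -> KEEP
r=43=101011 popcount=4 -> skip
r=44=101100 popcount=3 -> KEEP
r=45=101101 popcount=4 -> skip
r=46=101110 popcount=4 -> skip
r=47=101111 popcount=5 -> skip
r=48=110000 popcount=2 -> skip
r=49=110001 popcount=3 -> KEEP
r=50=110010 popcount=3 -> KEEP
r=51=110011 popcount=4 -> skip
r=52=110100 popcount=3 -> KEEP
r=53=110101 popcount=4 -> skip
r=54=110110 popcount=4 -> skip
r=55=110111 popcount=5 -> skip
r=56=111000 popcount=3 -> KEEP
r=57=111001 popcount=4 -> skip
r=58=111010 popcount=4 -> skip
r=59=111011 popcount=5 -> skip
r=60=111100 popcount=4 -> skip
r=61=111101 popcount=5 -> skip
r=62=111110 popcount=5 -> skip
r=63=111111 popcount=6 -> skip
r=64=1000000 popcount=1 -> skip
r=65=1000001 popcount=2 -> skip
r=66=1000010 popcount=2 -> skip
r=67=1000011 popcount=3 -> KEEP
r=68=1000100 popcount=2 -> skip
Kept rows: 25 26 28 35 37 38 41 42 44 49 50 52 56 67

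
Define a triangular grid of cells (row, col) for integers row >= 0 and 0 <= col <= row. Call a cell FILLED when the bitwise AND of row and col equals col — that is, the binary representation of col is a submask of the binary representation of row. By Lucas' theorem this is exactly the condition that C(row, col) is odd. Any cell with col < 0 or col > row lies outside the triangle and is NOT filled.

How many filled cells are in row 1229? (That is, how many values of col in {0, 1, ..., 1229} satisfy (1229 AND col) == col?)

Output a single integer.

1229 in binary = 10011001101
popcount(1229) = number of 1-bits in 10011001101 = 6
A col c satisfies (1229 AND c) == c iff every set bit of c is also set in 1229; each of the 6 set bits of 1229 can independently be on or off in c.
count = 2^6 = 64

Answer: 64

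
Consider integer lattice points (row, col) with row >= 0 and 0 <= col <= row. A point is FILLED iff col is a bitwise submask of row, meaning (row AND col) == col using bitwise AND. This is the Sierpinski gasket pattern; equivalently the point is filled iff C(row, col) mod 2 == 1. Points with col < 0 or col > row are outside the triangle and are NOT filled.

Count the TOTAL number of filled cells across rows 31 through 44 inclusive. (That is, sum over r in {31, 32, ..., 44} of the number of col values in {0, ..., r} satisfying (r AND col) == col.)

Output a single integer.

r31=11111 pc5: +32 =32
r32=100000 pc1: +2 =34
r33=100001 pc2: +4 =38
r34=100010 pc2: +4 =42
r35=100011 pc3: +8 =50
r36=100100 pc2: +4 =54
r37=100101 pc3: +8 =62
r38=100110 pc3: +8 =70
r39=100111 pc4: +16 =86
r40=101000 pc2: +4 =90
r41=101001 pc3: +8 =98
r42=101010 pc3: +8 =106
r43=101011 pc4: +16 =122
r44=101100 pc3: +8 =130

Answer: 130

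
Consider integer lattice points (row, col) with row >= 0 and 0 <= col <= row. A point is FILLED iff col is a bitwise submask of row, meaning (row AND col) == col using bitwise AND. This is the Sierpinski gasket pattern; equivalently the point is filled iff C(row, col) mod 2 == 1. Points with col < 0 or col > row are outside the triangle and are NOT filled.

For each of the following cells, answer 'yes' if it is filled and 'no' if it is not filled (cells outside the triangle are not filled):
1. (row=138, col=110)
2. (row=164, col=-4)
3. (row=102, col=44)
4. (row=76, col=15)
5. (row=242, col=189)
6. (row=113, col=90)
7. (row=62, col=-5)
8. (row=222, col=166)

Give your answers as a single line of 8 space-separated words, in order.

(138,110): row=0b10001010, col=0b1101110, row AND col = 0b1010 = 10; 10 != 110 -> empty
(164,-4): col outside [0, 164] -> not filled
(102,44): row=0b1100110, col=0b101100, row AND col = 0b100100 = 36; 36 != 44 -> empty
(76,15): row=0b1001100, col=0b1111, row AND col = 0b1100 = 12; 12 != 15 -> empty
(242,189): row=0b11110010, col=0b10111101, row AND col = 0b10110000 = 176; 176 != 189 -> empty
(113,90): row=0b1110001, col=0b1011010, row AND col = 0b1010000 = 80; 80 != 90 -> empty
(62,-5): col outside [0, 62] -> not filled
(222,166): row=0b11011110, col=0b10100110, row AND col = 0b10000110 = 134; 134 != 166 -> empty

Answer: no no no no no no no no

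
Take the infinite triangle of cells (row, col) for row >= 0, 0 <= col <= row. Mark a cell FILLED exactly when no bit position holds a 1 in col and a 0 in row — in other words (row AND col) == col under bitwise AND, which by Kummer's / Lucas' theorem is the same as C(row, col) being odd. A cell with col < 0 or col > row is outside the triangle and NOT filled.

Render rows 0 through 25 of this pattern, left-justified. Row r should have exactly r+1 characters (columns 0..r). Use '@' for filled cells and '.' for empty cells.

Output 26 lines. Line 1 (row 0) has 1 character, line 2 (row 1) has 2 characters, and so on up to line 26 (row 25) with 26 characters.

r0=0: @
r1=1: @@
r2=10: @.@
r3=11: @@@@
r4=100: @...@
r5=101: @@..@@
r6=110: @.@.@.@
r7=111: @@@@@@@@
r8=1000: @.......@
r9=1001: @@......@@
r10=1010: @.@.....@.@
r11=1011: @@@@....@@@@
r12=1100: @...@...@...@
r13=1101: @@..@@..@@..@@
r14=1110: @.@.@.@.@.@.@.@
r15=1111: @@@@@@@@@@@@@@@@
r16=10000: @...............@
r17=10001: @@..............@@
r18=10010: @.@.............@.@
r19=10011: @@@@............@@@@
r20=10100: @...@...........@...@
r21=10101: @@..@@..........@@..@@
r22=10110: @.@.@.@.........@.@.@.@
r23=10111: @@@@@@@@........@@@@@@@@
r24=11000: @.......@.......@.......@
r25=11001: @@......@@......@@......@@

Answer: @
@@
@.@
@@@@
@...@
@@..@@
@.@.@.@
@@@@@@@@
@.......@
@@......@@
@.@.....@.@
@@@@....@@@@
@...@...@...@
@@..@@..@@..@@
@.@.@.@.@.@.@.@
@@@@@@@@@@@@@@@@
@...............@
@@..............@@
@.@.............@.@
@@@@............@@@@
@...@...........@...@
@@..@@..........@@..@@
@.@.@.@.........@.@.@.@
@@@@@@@@........@@@@@@@@
@.......@.......@.......@
@@......@@......@@......@@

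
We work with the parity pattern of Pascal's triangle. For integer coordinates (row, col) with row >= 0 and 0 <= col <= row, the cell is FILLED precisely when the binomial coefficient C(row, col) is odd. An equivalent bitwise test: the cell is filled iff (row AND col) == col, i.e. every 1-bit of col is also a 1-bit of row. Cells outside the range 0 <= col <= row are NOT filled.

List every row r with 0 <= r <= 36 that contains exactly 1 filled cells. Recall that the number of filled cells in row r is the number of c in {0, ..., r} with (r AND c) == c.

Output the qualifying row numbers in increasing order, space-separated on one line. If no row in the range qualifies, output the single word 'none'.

Row r has 2^popcount(r) filled cells, so we need popcount(r) = log2(1) = 0.
Scan r = 0..36 and keep those with exactly 0 one-bits:
r=0=0 popcount=0 -> KEEP
r=1=1 popcount=1 -> skip
r=2=10 popcount=1 -> skip
r=3=11 popcount=2 -> skip
r=4=100 popcount=1 -> skip
r=5=101 popcount=2 -> skip
r=6=110 popcount=2 -> skip
r=7=111 popcount=3 -> skip
r=8=1000 popcount=1 -> skip
r=9=1001 popcount=2 -> skip
r=10=1010 popcount=2 -> skip
r=11=1011 popcount=3 -> skip
r=12=1100 popcount=2 -> skip
r=13=1101 popcount=3 -> skip
r=14=1110 popcount=3 -> skip
r=15=1111 popcount=4 -> skip
r=16=10000 popcount=1 -> skip
r=17=10001 popcount=2 -> skip
r=18=10010 popcount=2 -> skip
r=19=10011 popcount=3 -> skip
r=20=10100 popcount=2 -> skip
r=21=10101 popcount=3 -> skip
r=22=10110 popcount=3 -> skip
r=23=10111 popcount=4 -> skip
r=24=11000 popcount=2 -> skip
r=25=11001 popcount=3 -> skip
r=26=11010 popcount=3 -> skip
r=27=11011 popcount=4 -> skip
r=28=11100 popcount=3 -> skip
r=29=11101 popcount=4 -> skip
r=30=11110 popcount=4 -> skip
r=31=11111 popcount=5 -> skip
r=32=100000 popcount=1 -> skip
r=33=100001 popcount=2 -> skip
r=34=100010 popcount=2 -> skip
r=35=100011 popcount=3 -> skip
r=36=100100 popcount=2 -> skip
Kept rows: 0

Answer: 0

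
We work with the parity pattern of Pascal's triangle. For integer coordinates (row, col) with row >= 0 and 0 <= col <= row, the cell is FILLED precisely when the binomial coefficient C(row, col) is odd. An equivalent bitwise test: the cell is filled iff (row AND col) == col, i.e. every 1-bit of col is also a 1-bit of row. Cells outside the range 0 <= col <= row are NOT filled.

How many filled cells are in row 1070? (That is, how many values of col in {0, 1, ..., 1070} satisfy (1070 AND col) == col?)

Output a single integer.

Answer: 32

Derivation:
1070 in binary = 10000101110
popcount(1070) = number of 1-bits in 10000101110 = 5
A col c satisfies (1070 AND c) == c iff every set bit of c is also set in 1070; each of the 5 set bits of 1070 can independently be on or off in c.
count = 2^5 = 32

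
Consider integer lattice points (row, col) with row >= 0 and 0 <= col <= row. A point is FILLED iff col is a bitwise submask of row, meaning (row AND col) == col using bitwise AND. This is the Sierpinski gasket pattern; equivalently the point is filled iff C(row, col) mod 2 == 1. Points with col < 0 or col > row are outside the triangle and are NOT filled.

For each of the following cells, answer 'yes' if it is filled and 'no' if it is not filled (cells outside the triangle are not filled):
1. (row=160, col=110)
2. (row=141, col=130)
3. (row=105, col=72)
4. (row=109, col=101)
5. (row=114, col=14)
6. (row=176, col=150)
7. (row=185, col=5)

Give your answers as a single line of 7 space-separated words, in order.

(160,110): row=0b10100000, col=0b1101110, row AND col = 0b100000 = 32; 32 != 110 -> empty
(141,130): row=0b10001101, col=0b10000010, row AND col = 0b10000000 = 128; 128 != 130 -> empty
(105,72): row=0b1101001, col=0b1001000, row AND col = 0b1001000 = 72; 72 == 72 -> filled
(109,101): row=0b1101101, col=0b1100101, row AND col = 0b1100101 = 101; 101 == 101 -> filled
(114,14): row=0b1110010, col=0b1110, row AND col = 0b10 = 2; 2 != 14 -> empty
(176,150): row=0b10110000, col=0b10010110, row AND col = 0b10010000 = 144; 144 != 150 -> empty
(185,5): row=0b10111001, col=0b101, row AND col = 0b1 = 1; 1 != 5 -> empty

Answer: no no yes yes no no no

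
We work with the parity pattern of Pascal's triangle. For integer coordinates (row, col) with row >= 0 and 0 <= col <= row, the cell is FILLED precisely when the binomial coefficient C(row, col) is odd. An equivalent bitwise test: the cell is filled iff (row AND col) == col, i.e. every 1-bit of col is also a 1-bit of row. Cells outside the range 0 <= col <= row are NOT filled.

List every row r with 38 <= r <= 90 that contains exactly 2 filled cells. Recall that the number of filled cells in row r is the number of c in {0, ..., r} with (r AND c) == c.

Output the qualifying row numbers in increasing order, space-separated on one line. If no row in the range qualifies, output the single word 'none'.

Answer: 64

Derivation:
Row r has 2^popcount(r) filled cells, so we need popcount(r) = log2(2) = 1.
Scan r = 38..90 and keep those with exactly 1 one-bits:
r=38=100110 popcount=3 -> skip
r=39=100111 popcount=4 -> skip
r=40=101000 popcount=2 -> skip
r=41=101001 popcount=3 -> skip
r=42=101010 popcount=3 -> skip
r=43=101011 popcount=4 -> skip
r=44=101100 popcount=3 -> skip
r=45=101101 popcount=4 -> skip
r=46=101110 popcount=4 -> skip
r=47=101111 popcount=5 -> skip
r=48=110000 popcount=2 -> skip
r=49=110001 popcount=3 -> skip
r=50=110010 popcount=3 -> skip
r=51=110011 popcount=4 -> skip
r=52=110100 popcount=3 -> skip
r=53=110101 popcount=4 -> skip
r=54=110110 popcount=4 -> skip
r=55=110111 popcount=5 -> skip
r=56=111000 popcount=3 -> skip
r=57=111001 popcount=4 -> skip
r=58=111010 popcount=4 -> skip
r=59=111011 popcount=5 -> skip
r=60=111100 popcount=4 -> skip
r=61=111101 popcount=5 -> skip
r=62=111110 popcount=5 -> skip
r=63=111111 popcount=6 -> skip
r=64=1000000 popcount=1 -> KEEP
r=65=1000001 popcount=2 -> skip
r=66=1000010 popcount=2 -> skip
r=67=1000011 popcount=3 -> skip
r=68=1000100 popcount=2 -> skip
r=69=1000101 popcount=3 -> skip
r=70=1000110 popcount=3 -> skip
r=71=1000111 popcount=4 -> skip
r=72=1001000 popcount=2 -> skip
r=73=1001001 popcount=3 -> skip
r=74=1001010 popcount=3 -> skip
r=75=1001011 popcount=4 -> skip
r=76=1001100 popcount=3 -> skip
r=77=1001101 popcount=4 -> skip
r=78=1001110 popcount=4 -> skip
r=79=1001111 popcount=5 -> skip
r=80=1010000 popcount=2 -> skip
r=81=1010001 popcount=3 -> skip
r=82=1010010 popcount=3 -> skip
r=83=1010011 popcount=4 -> skip
r=84=1010100 popcount=3 -> skip
r=85=1010101 popcount=4 -> skip
r=86=1010110 popcount=4 -> skip
r=87=1010111 popcount=5 -> skip
r=88=1011000 popcount=3 -> skip
r=89=1011001 popcount=4 -> skip
r=90=1011010 popcount=4 -> skip
Kept rows: 64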